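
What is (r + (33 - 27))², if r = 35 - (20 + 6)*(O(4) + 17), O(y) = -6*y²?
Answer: 4389025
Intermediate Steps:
r = 2089 (r = 35 - (20 + 6)*(-6*4² + 17) = 35 - 26*(-6*16 + 17) = 35 - 26*(-96 + 17) = 35 - 26*(-79) = 35 - 1*(-2054) = 35 + 2054 = 2089)
(r + (33 - 27))² = (2089 + (33 - 27))² = (2089 + 6)² = 2095² = 4389025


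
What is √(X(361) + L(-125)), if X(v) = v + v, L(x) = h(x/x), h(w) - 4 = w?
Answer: √727 ≈ 26.963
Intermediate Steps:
h(w) = 4 + w
L(x) = 5 (L(x) = 4 + x/x = 4 + 1 = 5)
X(v) = 2*v
√(X(361) + L(-125)) = √(2*361 + 5) = √(722 + 5) = √727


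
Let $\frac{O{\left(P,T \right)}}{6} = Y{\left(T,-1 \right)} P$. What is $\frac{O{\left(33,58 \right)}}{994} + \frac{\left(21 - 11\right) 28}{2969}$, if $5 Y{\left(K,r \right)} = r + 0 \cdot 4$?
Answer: $\frac{401869}{7377965} \approx 0.054469$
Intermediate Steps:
$Y{\left(K,r \right)} = \frac{r}{5}$ ($Y{\left(K,r \right)} = \frac{r + 0 \cdot 4}{5} = \frac{r + 0}{5} = \frac{r}{5}$)
$O{\left(P,T \right)} = - \frac{6 P}{5}$ ($O{\left(P,T \right)} = 6 \cdot \frac{1}{5} \left(-1\right) P = 6 \left(- \frac{P}{5}\right) = - \frac{6 P}{5}$)
$\frac{O{\left(33,58 \right)}}{994} + \frac{\left(21 - 11\right) 28}{2969} = \frac{\left(- \frac{6}{5}\right) 33}{994} + \frac{\left(21 - 11\right) 28}{2969} = \left(- \frac{198}{5}\right) \frac{1}{994} + 10 \cdot 28 \cdot \frac{1}{2969} = - \frac{99}{2485} + 280 \cdot \frac{1}{2969} = - \frac{99}{2485} + \frac{280}{2969} = \frac{401869}{7377965}$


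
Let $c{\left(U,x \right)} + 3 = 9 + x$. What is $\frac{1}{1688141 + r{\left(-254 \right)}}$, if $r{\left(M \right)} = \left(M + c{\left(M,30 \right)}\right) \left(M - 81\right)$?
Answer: $\frac{1}{1761171} \approx 5.678 \cdot 10^{-7}$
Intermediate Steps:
$c{\left(U,x \right)} = 6 + x$ ($c{\left(U,x \right)} = -3 + \left(9 + x\right) = 6 + x$)
$r{\left(M \right)} = \left(-81 + M\right) \left(36 + M\right)$ ($r{\left(M \right)} = \left(M + \left(6 + 30\right)\right) \left(M - 81\right) = \left(M + 36\right) \left(-81 + M\right) = \left(36 + M\right) \left(-81 + M\right) = \left(-81 + M\right) \left(36 + M\right)$)
$\frac{1}{1688141 + r{\left(-254 \right)}} = \frac{1}{1688141 - \left(-8514 - 64516\right)} = \frac{1}{1688141 + \left(-2916 + 64516 + 11430\right)} = \frac{1}{1688141 + 73030} = \frac{1}{1761171}$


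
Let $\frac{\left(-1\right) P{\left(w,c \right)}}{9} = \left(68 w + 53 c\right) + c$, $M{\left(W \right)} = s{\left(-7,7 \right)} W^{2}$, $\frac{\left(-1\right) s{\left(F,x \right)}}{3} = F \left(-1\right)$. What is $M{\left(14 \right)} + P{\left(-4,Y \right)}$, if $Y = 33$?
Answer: $-17706$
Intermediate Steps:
$s{\left(F,x \right)} = 3 F$ ($s{\left(F,x \right)} = - 3 F \left(-1\right) = - 3 \left(- F\right) = 3 F$)
$M{\left(W \right)} = - 21 W^{2}$ ($M{\left(W \right)} = 3 \left(-7\right) W^{2} = - 21 W^{2}$)
$P{\left(w,c \right)} = - 612 w - 486 c$ ($P{\left(w,c \right)} = - 9 \left(\left(68 w + 53 c\right) + c\right) = - 9 \left(\left(53 c + 68 w\right) + c\right) = - 9 \left(54 c + 68 w\right) = - 612 w - 486 c$)
$M{\left(14 \right)} + P{\left(-4,Y \right)} = - 21 \cdot 14^{2} - 13590 = \left(-21\right) 196 + \left(2448 - 16038\right) = -4116 - 13590 = -17706$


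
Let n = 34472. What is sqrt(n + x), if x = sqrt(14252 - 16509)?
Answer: sqrt(34472 + I*sqrt(2257)) ≈ 185.67 + 0.128*I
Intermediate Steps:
x = I*sqrt(2257) (x = sqrt(-2257) = I*sqrt(2257) ≈ 47.508*I)
sqrt(n + x) = sqrt(34472 + I*sqrt(2257))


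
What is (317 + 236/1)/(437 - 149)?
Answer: 553/288 ≈ 1.9201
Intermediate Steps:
(317 + 236/1)/(437 - 149) = (317 + 236*1)/288 = (317 + 236)*(1/288) = 553*(1/288) = 553/288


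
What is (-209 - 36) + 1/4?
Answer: -979/4 ≈ -244.75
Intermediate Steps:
(-209 - 36) + 1/4 = -245 + ¼ = -979/4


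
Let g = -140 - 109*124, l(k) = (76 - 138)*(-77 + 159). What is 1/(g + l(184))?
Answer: -1/18740 ≈ -5.3362e-5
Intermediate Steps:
l(k) = -5084 (l(k) = -62*82 = -5084)
g = -13656 (g = -140 - 13516 = -13656)
1/(g + l(184)) = 1/(-13656 - 5084) = 1/(-18740) = -1/18740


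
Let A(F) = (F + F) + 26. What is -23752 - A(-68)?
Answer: -23642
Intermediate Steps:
A(F) = 26 + 2*F (A(F) = 2*F + 26 = 26 + 2*F)
-23752 - A(-68) = -23752 - (26 + 2*(-68)) = -23752 - (26 - 136) = -23752 - 1*(-110) = -23752 + 110 = -23642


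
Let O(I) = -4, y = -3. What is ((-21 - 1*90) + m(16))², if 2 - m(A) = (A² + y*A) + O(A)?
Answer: 97969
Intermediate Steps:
m(A) = 6 - A² + 3*A (m(A) = 2 - ((A² - 3*A) - 4) = 2 - (-4 + A² - 3*A) = 2 + (4 - A² + 3*A) = 6 - A² + 3*A)
((-21 - 1*90) + m(16))² = ((-21 - 1*90) + (6 - 1*16² + 3*16))² = ((-21 - 90) + (6 - 1*256 + 48))² = (-111 + (6 - 256 + 48))² = (-111 - 202)² = (-313)² = 97969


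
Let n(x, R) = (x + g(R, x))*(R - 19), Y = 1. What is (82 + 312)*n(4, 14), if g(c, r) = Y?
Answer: -9850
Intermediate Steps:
g(c, r) = 1
n(x, R) = (1 + x)*(-19 + R) (n(x, R) = (x + 1)*(R - 19) = (1 + x)*(-19 + R))
(82 + 312)*n(4, 14) = (82 + 312)*(-19 + 14 - 19*4 + 14*4) = 394*(-19 + 14 - 76 + 56) = 394*(-25) = -9850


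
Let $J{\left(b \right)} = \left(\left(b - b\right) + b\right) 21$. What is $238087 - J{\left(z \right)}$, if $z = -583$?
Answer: $250330$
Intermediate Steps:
$J{\left(b \right)} = 21 b$ ($J{\left(b \right)} = \left(0 + b\right) 21 = b 21 = 21 b$)
$238087 - J{\left(z \right)} = 238087 - 21 \left(-583\right) = 238087 - -12243 = 238087 + 12243 = 250330$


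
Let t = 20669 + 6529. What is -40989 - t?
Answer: -68187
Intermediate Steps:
t = 27198
-40989 - t = -40989 - 1*27198 = -40989 - 27198 = -68187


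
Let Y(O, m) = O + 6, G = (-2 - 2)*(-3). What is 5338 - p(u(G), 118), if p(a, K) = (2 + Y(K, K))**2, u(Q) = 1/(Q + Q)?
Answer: -10538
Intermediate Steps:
G = 12 (G = -4*(-3) = 12)
u(Q) = 1/(2*Q)
Y(O, m) = 6 + O
p(a, K) = (8 + K)**2 (p(a, K) = (2 + (6 + K))**2 = (8 + K)**2)
5338 - p(u(G), 118) = 5338 - (8 + 118)**2 = 5338 - 1*126**2 = 5338 - 1*15876 = 5338 - 15876 = -10538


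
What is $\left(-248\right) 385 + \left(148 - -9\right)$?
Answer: $-95323$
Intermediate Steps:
$\left(-248\right) 385 + \left(148 - -9\right) = -95480 + \left(148 + 9\right) = -95480 + 157 = -95323$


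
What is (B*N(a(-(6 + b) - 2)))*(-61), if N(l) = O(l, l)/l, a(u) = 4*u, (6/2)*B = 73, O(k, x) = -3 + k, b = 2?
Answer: -191479/120 ≈ -1595.7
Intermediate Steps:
B = 73/3 (B = (⅓)*73 = 73/3 ≈ 24.333)
N(l) = (-3 + l)/l
(B*N(a(-(6 + b) - 2)))*(-61) = (73*((-3 + 4*(-(6 + 2) - 2))/((4*(-(6 + 2) - 2))))/3)*(-61) = (73*((-3 + 4*(-1*8 - 2))/((4*(-1*8 - 2))))/3)*(-61) = (73*((-3 + 4*(-8 - 2))/((4*(-8 - 2))))/3)*(-61) = (73*((-3 + 4*(-10))/((4*(-10))))/3)*(-61) = (73*((-3 - 40)/(-40))/3)*(-61) = (73*(-1/40*(-43))/3)*(-61) = ((73/3)*(43/40))*(-61) = (3139/120)*(-61) = -191479/120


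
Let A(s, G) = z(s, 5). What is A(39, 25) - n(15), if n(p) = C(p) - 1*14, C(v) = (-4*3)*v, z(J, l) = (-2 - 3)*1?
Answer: 189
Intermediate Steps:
z(J, l) = -5 (z(J, l) = -5*1 = -5)
A(s, G) = -5
C(v) = -12*v
n(p) = -14 - 12*p (n(p) = -12*p - 1*14 = -12*p - 14 = -14 - 12*p)
A(39, 25) - n(15) = -5 - (-14 - 12*15) = -5 - (-14 - 180) = -5 - 1*(-194) = -5 + 194 = 189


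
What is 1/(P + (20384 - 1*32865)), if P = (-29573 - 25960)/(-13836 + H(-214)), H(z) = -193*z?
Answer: -27466/342858679 ≈ -8.0109e-5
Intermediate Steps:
P = -55533/27466 (P = (-29573 - 25960)/(-13836 - 193*(-214)) = -55533/(-13836 + 41302) = -55533/27466 ≈ -2.0219)
1/(P + (20384 - 1*32865)) = 1/(-55533/27466 + (20384 - 1*32865)) = 1/(-55533/27466 + (20384 - 32865)) = 1/(-55533/27466 - 12481) = 1/(-342858679/27466) = -27466/342858679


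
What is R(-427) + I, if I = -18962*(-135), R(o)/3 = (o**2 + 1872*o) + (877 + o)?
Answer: 710175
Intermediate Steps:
R(o) = 2631 + 3*o**2 + 5619*o (R(o) = 3*((o**2 + 1872*o) + (877 + o)) = 3*(877 + o**2 + 1873*o) = 2631 + 3*o**2 + 5619*o)
I = 2559870
R(-427) + I = (2631 + 3*(-427)**2 + 5619*(-427)) + 2559870 = (2631 + 3*182329 - 2399313) + 2559870 = (2631 + 546987 - 2399313) + 2559870 = -1849695 + 2559870 = 710175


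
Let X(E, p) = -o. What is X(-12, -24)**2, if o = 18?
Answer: 324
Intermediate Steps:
X(E, p) = -18 (X(E, p) = -1*18 = -18)
X(-12, -24)**2 = (-18)**2 = 324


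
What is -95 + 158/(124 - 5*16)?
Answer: -2011/22 ≈ -91.409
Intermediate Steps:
-95 + 158/(124 - 5*16) = -95 + 158/(124 - 80) = -95 + 158/44 = -95 + (1/44)*158 = -95 + 79/22 = -2011/22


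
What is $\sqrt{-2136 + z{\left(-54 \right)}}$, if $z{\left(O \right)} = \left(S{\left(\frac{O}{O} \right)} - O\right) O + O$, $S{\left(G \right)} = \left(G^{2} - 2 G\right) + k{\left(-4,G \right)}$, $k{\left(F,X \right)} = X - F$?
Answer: $i \sqrt{5322} \approx 72.952 i$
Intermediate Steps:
$S{\left(G \right)} = 4 + G^{2} - G$ ($S{\left(G \right)} = \left(G^{2} - 2 G\right) + \left(G - -4\right) = \left(G^{2} - 2 G\right) + \left(G + 4\right) = \left(G^{2} - 2 G\right) + \left(4 + G\right) = 4 + G^{2} - G$)
$z{\left(O \right)} = O + O \left(4 - O\right)$ ($z{\left(O \right)} = \left(\left(4 + \left(\frac{O}{O}\right)^{2} - \frac{O}{O}\right) - O\right) O + O = \left(\left(4 + 1^{2} - 1\right) - O\right) O + O = \left(\left(4 + 1 - 1\right) - O\right) O + O = \left(4 - O\right) O + O = O \left(4 - O\right) + O = O + O \left(4 - O\right)$)
$\sqrt{-2136 + z{\left(-54 \right)}} = \sqrt{-2136 - 54 \left(5 - -54\right)} = \sqrt{-2136 - 54 \left(5 + 54\right)} = \sqrt{-2136 - 3186} = \sqrt{-5322} = i \sqrt{5322}$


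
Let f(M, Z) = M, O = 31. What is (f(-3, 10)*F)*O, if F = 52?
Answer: -4836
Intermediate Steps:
(f(-3, 10)*F)*O = -3*52*31 = -156*31 = -4836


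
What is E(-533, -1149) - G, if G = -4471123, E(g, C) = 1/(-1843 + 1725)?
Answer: 527592513/118 ≈ 4.4711e+6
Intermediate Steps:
E(g, C) = -1/118 (E(g, C) = 1/(-118) = -1/118)
E(-533, -1149) - G = -1/118 - 1*(-4471123) = -1/118 + 4471123 = 527592513/118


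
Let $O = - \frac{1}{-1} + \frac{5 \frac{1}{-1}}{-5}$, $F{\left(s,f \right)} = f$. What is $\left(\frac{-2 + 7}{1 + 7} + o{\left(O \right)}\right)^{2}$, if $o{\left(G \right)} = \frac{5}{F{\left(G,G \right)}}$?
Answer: $\frac{625}{64} \approx 9.7656$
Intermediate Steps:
$O = 2$ ($O = \left(-1\right) \left(-1\right) + 5 \left(-1\right) \left(- \frac{1}{5}\right) = 1 - -1 = 1 + 1 = 2$)
$o{\left(G \right)} = \frac{5}{G}$
$\left(\frac{-2 + 7}{1 + 7} + o{\left(O \right)}\right)^{2} = \left(\frac{-2 + 7}{1 + 7} + \frac{5}{2}\right)^{2} = \left(\frac{5}{8} + 5 \cdot \frac{1}{2}\right)^{2} = \left(5 \cdot \frac{1}{8} + \frac{5}{2}\right)^{2} = \left(\frac{5}{8} + \frac{5}{2}\right)^{2} = \left(\frac{25}{8}\right)^{2} = \frac{625}{64}$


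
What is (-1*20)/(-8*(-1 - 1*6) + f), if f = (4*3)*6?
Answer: -5/32 ≈ -0.15625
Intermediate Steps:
f = 72 (f = 12*6 = 72)
(-1*20)/(-8*(-1 - 1*6) + f) = (-1*20)/(-8*(-1 - 1*6) + 72) = -20/(-8*(-1 - 6) + 72) = -20/(-8*(-7) + 72) = -20/(56 + 72) = -20/128 = (1/128)*(-20) = -5/32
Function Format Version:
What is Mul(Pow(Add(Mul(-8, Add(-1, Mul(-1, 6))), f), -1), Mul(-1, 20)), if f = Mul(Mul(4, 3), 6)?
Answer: Rational(-5, 32) ≈ -0.15625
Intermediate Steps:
f = 72 (f = Mul(12, 6) = 72)
Mul(Pow(Add(Mul(-8, Add(-1, Mul(-1, 6))), f), -1), Mul(-1, 20)) = Mul(Pow(Add(Mul(-8, Add(-1, Mul(-1, 6))), 72), -1), Mul(-1, 20)) = Mul(Pow(Add(Mul(-8, Add(-1, -6)), 72), -1), -20) = Mul(Pow(Add(Mul(-8, -7), 72), -1), -20) = Mul(Pow(Add(56, 72), -1), -20) = Mul(Pow(128, -1), -20) = Mul(Rational(1, 128), -20) = Rational(-5, 32)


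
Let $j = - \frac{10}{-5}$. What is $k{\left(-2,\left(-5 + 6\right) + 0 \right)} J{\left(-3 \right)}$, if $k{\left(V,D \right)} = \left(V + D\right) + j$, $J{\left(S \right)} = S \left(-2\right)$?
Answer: $6$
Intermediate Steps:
$J{\left(S \right)} = - 2 S$
$j = 2$ ($j = \left(-10\right) \left(- \frac{1}{5}\right) = 2$)
$k{\left(V,D \right)} = 2 + D + V$ ($k{\left(V,D \right)} = \left(V + D\right) + 2 = \left(D + V\right) + 2 = 2 + D + V$)
$k{\left(-2,\left(-5 + 6\right) + 0 \right)} J{\left(-3 \right)} = \left(2 + \left(\left(-5 + 6\right) + 0\right) - 2\right) \left(\left(-2\right) \left(-3\right)\right) = \left(2 + \left(1 + 0\right) - 2\right) 6 = \left(2 + 1 - 2\right) 6 = 1 \cdot 6 = 6$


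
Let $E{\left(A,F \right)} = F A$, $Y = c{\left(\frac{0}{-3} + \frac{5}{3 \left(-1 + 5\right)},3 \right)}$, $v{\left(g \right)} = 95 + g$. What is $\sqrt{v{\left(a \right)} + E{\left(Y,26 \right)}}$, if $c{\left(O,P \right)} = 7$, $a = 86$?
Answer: $11 \sqrt{3} \approx 19.053$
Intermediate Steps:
$Y = 7$
$E{\left(A,F \right)} = A F$
$\sqrt{v{\left(a \right)} + E{\left(Y,26 \right)}} = \sqrt{\left(95 + 86\right) + 7 \cdot 26} = \sqrt{181 + 182} = \sqrt{363} = 11 \sqrt{3}$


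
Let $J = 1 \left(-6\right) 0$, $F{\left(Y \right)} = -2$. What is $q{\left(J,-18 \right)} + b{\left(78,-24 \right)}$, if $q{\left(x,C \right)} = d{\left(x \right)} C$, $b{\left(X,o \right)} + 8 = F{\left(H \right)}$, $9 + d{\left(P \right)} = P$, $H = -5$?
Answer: $152$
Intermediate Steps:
$d{\left(P \right)} = -9 + P$
$b{\left(X,o \right)} = -10$ ($b{\left(X,o \right)} = -8 - 2 = -10$)
$J = 0$ ($J = \left(-6\right) 0 = 0$)
$q{\left(x,C \right)} = C \left(-9 + x\right)$ ($q{\left(x,C \right)} = \left(-9 + x\right) C = C \left(-9 + x\right)$)
$q{\left(J,-18 \right)} + b{\left(78,-24 \right)} = - 18 \left(-9 + 0\right) - 10 = \left(-18\right) \left(-9\right) - 10 = 162 - 10 = 152$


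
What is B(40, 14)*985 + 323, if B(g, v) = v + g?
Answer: 53513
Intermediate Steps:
B(g, v) = g + v
B(40, 14)*985 + 323 = (40 + 14)*985 + 323 = 54*985 + 323 = 53190 + 323 = 53513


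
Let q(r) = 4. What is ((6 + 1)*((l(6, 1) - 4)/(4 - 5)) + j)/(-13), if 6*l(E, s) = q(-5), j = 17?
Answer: -121/39 ≈ -3.1026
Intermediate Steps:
l(E, s) = 2/3 (l(E, s) = (1/6)*4 = 2/3)
((6 + 1)*((l(6, 1) - 4)/(4 - 5)) + j)/(-13) = ((6 + 1)*((2/3 - 4)/(4 - 5)) + 17)/(-13) = -(7*(-10/3/(-1)) + 17)/13 = -(7*(-10/3*(-1)) + 17)/13 = -(7*(10/3) + 17)/13 = -(70/3 + 17)/13 = -1/13*121/3 = -121/39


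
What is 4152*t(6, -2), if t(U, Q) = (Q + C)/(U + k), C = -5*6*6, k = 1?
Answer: -107952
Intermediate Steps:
C = -180 (C = -30*6 = -180)
t(U, Q) = (-180 + Q)/(1 + U) (t(U, Q) = (Q - 180)/(U + 1) = (-180 + Q)/(1 + U))
4152*t(6, -2) = 4152*((-180 - 2)/(1 + 6)) = 4152*(-182/7) = 4152*((1/7)*(-182)) = 4152*(-26) = -107952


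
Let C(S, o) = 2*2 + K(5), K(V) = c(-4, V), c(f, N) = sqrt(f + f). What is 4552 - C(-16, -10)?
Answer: 4548 - 2*I*sqrt(2) ≈ 4548.0 - 2.8284*I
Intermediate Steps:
c(f, N) = sqrt(2)*sqrt(f) (c(f, N) = sqrt(2*f) = sqrt(2)*sqrt(f))
K(V) = 2*I*sqrt(2) (K(V) = sqrt(2)*sqrt(-4) = sqrt(2)*(2*I) = 2*I*sqrt(2))
C(S, o) = 4 + 2*I*sqrt(2) (C(S, o) = 2*2 + 2*I*sqrt(2) = 4 + 2*I*sqrt(2))
4552 - C(-16, -10) = 4552 - (4 + 2*I*sqrt(2)) = 4552 + (-4 - 2*I*sqrt(2)) = 4548 - 2*I*sqrt(2)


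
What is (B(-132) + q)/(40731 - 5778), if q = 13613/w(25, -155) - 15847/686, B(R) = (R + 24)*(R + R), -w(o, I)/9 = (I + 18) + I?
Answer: 25684677149/31506774012 ≈ 0.81521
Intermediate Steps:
w(o, I) = -162 - 18*I (w(o, I) = -9*((I + 18) + I) = -9*((18 + I) + I) = -9*(18 + 2*I) = -162 - 18*I)
B(R) = 2*R*(24 + R) (B(R) = (24 + R)*(2*R) = 2*R*(24 + R))
q = -16153699/901404 (q = 13613/(-162 - 18*(-155)) - 15847/686 = 13613/(-162 + 2790) - 15847*1/686 = 13613/2628 - 15847/686 = -16153699/901404 ≈ -17.921)
(B(-132) + q)/(40731 - 5778) = (2*(-132)*(24 - 132) - 16153699/901404)/(40731 - 5778) = (2*(-132)*(-108) - 16153699/901404)/34953 = (28512 - 16153699/901404)*(1/34953) = (25684677149/901404)*(1/34953) = 25684677149/31506774012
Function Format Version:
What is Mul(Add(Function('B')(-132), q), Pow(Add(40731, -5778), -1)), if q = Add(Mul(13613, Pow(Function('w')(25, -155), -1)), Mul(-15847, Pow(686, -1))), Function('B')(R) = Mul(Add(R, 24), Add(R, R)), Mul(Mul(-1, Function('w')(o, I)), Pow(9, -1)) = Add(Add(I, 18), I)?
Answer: Rational(25684677149, 31506774012) ≈ 0.81521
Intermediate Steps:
Function('w')(o, I) = Add(-162, Mul(-18, I)) (Function('w')(o, I) = Mul(-9, Add(Add(I, 18), I)) = Mul(-9, Add(Add(18, I), I)) = Mul(-9, Add(18, Mul(2, I))) = Add(-162, Mul(-18, I)))
Function('B')(R) = Mul(2, R, Add(24, R)) (Function('B')(R) = Mul(Add(24, R), Mul(2, R)) = Mul(2, R, Add(24, R)))
q = Rational(-16153699, 901404) (q = Add(Mul(13613, Pow(Add(-162, Mul(-18, -155)), -1)), Mul(-15847, Pow(686, -1))) = Add(Mul(13613, Pow(Add(-162, 2790), -1)), Mul(-15847, Rational(1, 686))) = Add(Mul(13613, Pow(2628, -1)), Rational(-15847, 686)) = Add(Mul(13613, Rational(1, 2628)), Rational(-15847, 686)) = Add(Rational(13613, 2628), Rational(-15847, 686)) = Rational(-16153699, 901404) ≈ -17.921)
Mul(Add(Function('B')(-132), q), Pow(Add(40731, -5778), -1)) = Mul(Add(Mul(2, -132, Add(24, -132)), Rational(-16153699, 901404)), Pow(Add(40731, -5778), -1)) = Mul(Add(Mul(2, -132, -108), Rational(-16153699, 901404)), Pow(34953, -1)) = Mul(Add(28512, Rational(-16153699, 901404)), Rational(1, 34953)) = Mul(Rational(25684677149, 901404), Rational(1, 34953)) = Rational(25684677149, 31506774012)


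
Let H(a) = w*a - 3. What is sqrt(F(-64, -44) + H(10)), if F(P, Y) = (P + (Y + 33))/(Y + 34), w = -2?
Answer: I*sqrt(62)/2 ≈ 3.937*I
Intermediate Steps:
F(P, Y) = (33 + P + Y)/(34 + Y) (F(P, Y) = (P + (33 + Y))/(34 + Y) = (33 + P + Y)/(34 + Y))
H(a) = -3 - 2*a (H(a) = -2*a - 3 = -3 - 2*a)
sqrt(F(-64, -44) + H(10)) = sqrt((33 - 64 - 44)/(34 - 44) + (-3 - 2*10)) = sqrt(-75/(-10) + (-3 - 20)) = sqrt(-1/10*(-75) - 23) = sqrt(15/2 - 23) = sqrt(-31/2) = I*sqrt(62)/2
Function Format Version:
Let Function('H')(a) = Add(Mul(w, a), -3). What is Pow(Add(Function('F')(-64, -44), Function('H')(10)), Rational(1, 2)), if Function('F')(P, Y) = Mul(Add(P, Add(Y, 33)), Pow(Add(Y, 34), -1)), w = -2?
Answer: Mul(Rational(1, 2), I, Pow(62, Rational(1, 2))) ≈ Mul(3.9370, I)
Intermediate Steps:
Function('F')(P, Y) = Mul(Pow(Add(34, Y), -1), Add(33, P, Y)) (Function('F')(P, Y) = Mul(Add(P, Add(33, Y)), Pow(Add(34, Y), -1)) = Mul(Add(33, P, Y), Pow(Add(34, Y), -1)) = Mul(Pow(Add(34, Y), -1), Add(33, P, Y)))
Function('H')(a) = Add(-3, Mul(-2, a)) (Function('H')(a) = Add(Mul(-2, a), -3) = Add(-3, Mul(-2, a)))
Pow(Add(Function('F')(-64, -44), Function('H')(10)), Rational(1, 2)) = Pow(Add(Mul(Pow(Add(34, -44), -1), Add(33, -64, -44)), Add(-3, Mul(-2, 10))), Rational(1, 2)) = Pow(Add(Mul(Pow(-10, -1), -75), Add(-3, -20)), Rational(1, 2)) = Pow(Add(Mul(Rational(-1, 10), -75), -23), Rational(1, 2)) = Pow(Add(Rational(15, 2), -23), Rational(1, 2)) = Pow(Rational(-31, 2), Rational(1, 2)) = Mul(Rational(1, 2), I, Pow(62, Rational(1, 2)))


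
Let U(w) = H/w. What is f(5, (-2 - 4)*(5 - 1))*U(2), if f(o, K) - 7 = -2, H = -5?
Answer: -25/2 ≈ -12.500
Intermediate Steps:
f(o, K) = 5 (f(o, K) = 7 - 2 = 5)
U(w) = -5/w
f(5, (-2 - 4)*(5 - 1))*U(2) = 5*(-5/2) = -25/2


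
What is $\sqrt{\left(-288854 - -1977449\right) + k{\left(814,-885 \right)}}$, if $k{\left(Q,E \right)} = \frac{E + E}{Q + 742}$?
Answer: $\frac{5 \sqrt{40883153898}}{778} \approx 1299.5$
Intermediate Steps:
$k{\left(Q,E \right)} = \frac{2 E}{742 + Q}$
$\sqrt{\left(-288854 - -1977449\right) + k{\left(814,-885 \right)}} = \sqrt{\left(-288854 - -1977449\right) + 2 \left(-885\right) \frac{1}{742 + 814}} = \sqrt{\left(-288854 + 1977449\right) + 2 \left(-885\right) \frac{1}{1556}} = \sqrt{1688595 + 2 \left(-885\right) \frac{1}{1556}} = \sqrt{1688595 - \frac{885}{778}} = \sqrt{\frac{1313726025}{778}} = \frac{5 \sqrt{40883153898}}{778}$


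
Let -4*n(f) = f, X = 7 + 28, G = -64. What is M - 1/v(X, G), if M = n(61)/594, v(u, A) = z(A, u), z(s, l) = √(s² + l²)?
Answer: -61/2376 - √5321/5321 ≈ -0.039382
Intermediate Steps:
z(s, l) = √(l² + s²)
X = 35
v(u, A) = √(A² + u²) (v(u, A) = √(u² + A²) = √(A² + u²))
n(f) = -f/4
M = -61/2376 (M = -¼*61/594 = -61/4*1/594 = -61/2376 ≈ -0.025673)
M - 1/v(X, G) = -61/2376 - 1/(√((-64)² + 35²)) = -61/2376 - 1/(√(4096 + 1225)) = -61/2376 - 1/(√5321) = -61/2376 - √5321/5321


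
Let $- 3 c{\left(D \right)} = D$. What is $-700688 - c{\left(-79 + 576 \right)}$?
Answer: $- \frac{2101567}{3} \approx -7.0052 \cdot 10^{5}$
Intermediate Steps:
$c{\left(D \right)} = - \frac{D}{3}$
$-700688 - c{\left(-79 + 576 \right)} = -700688 - - \frac{-79 + 576}{3} = -700688 - \left(- \frac{1}{3}\right) 497 = -700688 - - \frac{497}{3} = -700688 + \frac{497}{3} = - \frac{2101567}{3}$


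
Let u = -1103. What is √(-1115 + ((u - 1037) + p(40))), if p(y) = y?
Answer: I*√3215 ≈ 56.701*I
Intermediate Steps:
√(-1115 + ((u - 1037) + p(40))) = √(-1115 + ((-1103 - 1037) + 40)) = √(-1115 + (-2140 + 40)) = √(-1115 - 2100) = √(-3215) = I*√3215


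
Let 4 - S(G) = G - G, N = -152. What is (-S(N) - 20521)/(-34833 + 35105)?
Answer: -20525/272 ≈ -75.460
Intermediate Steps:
S(G) = 4 (S(G) = 4 - (G - G) = 4 - 1*0 = 4 + 0 = 4)
(-S(N) - 20521)/(-34833 + 35105) = (-1*4 - 20521)/(-34833 + 35105) = (-4 - 20521)/272 = -20525*1/272 = -20525/272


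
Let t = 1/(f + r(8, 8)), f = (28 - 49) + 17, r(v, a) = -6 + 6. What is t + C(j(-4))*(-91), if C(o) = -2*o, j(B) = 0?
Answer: -1/4 ≈ -0.25000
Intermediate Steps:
r(v, a) = 0
f = -4 (f = -21 + 17 = -4)
t = -1/4 (t = 1/(-4 + 0) = 1/(-4) = -1/4 ≈ -0.25000)
t + C(j(-4))*(-91) = -1/4 - 2*0*(-91) = -1/4 + 0*(-91) = -1/4 + 0 = -1/4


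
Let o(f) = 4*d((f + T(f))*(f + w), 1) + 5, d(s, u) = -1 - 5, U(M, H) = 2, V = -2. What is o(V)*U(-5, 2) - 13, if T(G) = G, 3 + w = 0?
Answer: -51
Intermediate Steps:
w = -3 (w = -3 + 0 = -3)
d(s, u) = -6
o(f) = -19 (o(f) = 4*(-6) + 5 = -24 + 5 = -19)
o(V)*U(-5, 2) - 13 = -19*2 - 13 = -38 - 13 = -51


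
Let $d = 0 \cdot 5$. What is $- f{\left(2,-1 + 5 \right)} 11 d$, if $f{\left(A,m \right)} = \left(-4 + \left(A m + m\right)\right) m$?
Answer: $0$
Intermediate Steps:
$d = 0$
$f{\left(A,m \right)} = m \left(-4 + m + A m\right)$ ($f{\left(A,m \right)} = \left(-4 + \left(m + A m\right)\right) m = \left(-4 + m + A m\right) m = m \left(-4 + m + A m\right)$)
$- f{\left(2,-1 + 5 \right)} 11 d = - \left(-1 + 5\right) \left(-4 + \left(-1 + 5\right) + 2 \left(-1 + 5\right)\right) 11 \cdot 0 = - 4 \left(-4 + 4 + 2 \cdot 4\right) 11 \cdot 0 = - 4 \left(-4 + 4 + 8\right) 11 \cdot 0 = - 4 \cdot 8 \cdot 11 \cdot 0 = - 32 \cdot 11 \cdot 0 = - 352 \cdot 0 = \left(-1\right) 0 = 0$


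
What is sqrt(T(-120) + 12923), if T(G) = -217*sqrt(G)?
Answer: sqrt(12923 - 434*I*sqrt(30)) ≈ 114.16 - 10.412*I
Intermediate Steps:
sqrt(T(-120) + 12923) = sqrt(-434*I*sqrt(30) + 12923) = sqrt(12923 - 434*I*sqrt(30))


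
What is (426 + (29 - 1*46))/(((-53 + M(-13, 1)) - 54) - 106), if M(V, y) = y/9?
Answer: -3681/1916 ≈ -1.9212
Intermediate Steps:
M(V, y) = y/9 (M(V, y) = y*(1/9) = y/9)
(426 + (29 - 1*46))/(((-53 + M(-13, 1)) - 54) - 106) = (426 + (29 - 1*46))/(((-53 + (1/9)*1) - 54) - 106) = (426 + (29 - 46))/(((-53 + 1/9) - 54) - 106) = (426 - 17)/((-476/9 - 54) - 106) = 409/(-962/9 - 106) = 409/(-1916/9) = 409*(-9/1916) = -3681/1916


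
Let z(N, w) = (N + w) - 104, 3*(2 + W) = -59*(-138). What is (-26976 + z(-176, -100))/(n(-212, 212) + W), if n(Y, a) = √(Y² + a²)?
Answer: -2318421/227033 + 362467*√2/454066 ≈ -9.0829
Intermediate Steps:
W = 2712 (W = -2 + (-59*(-138))/3 = -2 + (⅓)*8142 = -2 + 2714 = 2712)
z(N, w) = -104 + N + w
(-26976 + z(-176, -100))/(n(-212, 212) + W) = (-26976 + (-104 - 176 - 100))/(√((-212)² + 212²) + 2712) = (-26976 - 380)/(√(44944 + 44944) + 2712) = -27356/(√89888 + 2712) = -27356/(212*√2 + 2712) = -27356/(2712 + 212*√2)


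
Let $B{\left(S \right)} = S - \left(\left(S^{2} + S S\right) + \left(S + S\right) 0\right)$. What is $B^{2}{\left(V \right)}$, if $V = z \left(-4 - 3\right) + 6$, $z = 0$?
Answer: $4356$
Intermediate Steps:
$V = 6$ ($V = 0 \left(-4 - 3\right) + 6 = 0 \left(-7\right) + 6 = 0 + 6 = 6$)
$B{\left(S \right)} = S - 2 S^{2}$ ($B{\left(S \right)} = S - \left(\left(S^{2} + S^{2}\right) + 2 S 0\right) = S - \left(2 S^{2} + 0\right) = S - 2 S^{2}$)
$B^{2}{\left(V \right)} = \left(6 \left(1 - 12\right)\right)^{2} = \left(6 \left(-11\right)\right)^{2} = \left(-66\right)^{2} = 4356$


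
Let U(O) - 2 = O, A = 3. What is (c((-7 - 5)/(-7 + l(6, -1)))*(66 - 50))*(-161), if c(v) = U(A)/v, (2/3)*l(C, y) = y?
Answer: -27370/3 ≈ -9123.3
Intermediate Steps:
l(C, y) = 3*y/2
U(O) = 2 + O
c(v) = 5/v (c(v) = (2 + 3)/v = 5/v)
(c((-7 - 5)/(-7 + l(6, -1)))*(66 - 50))*(-161) = ((5/(((-7 - 5)/(-7 + (3/2)*(-1)))))*(66 - 50))*(-161) = ((5/((-12/(-7 - 3/2))))*16)*(-161) = ((5/((-12/(-17/2))))*16)*(-161) = ((5/((-12*(-2/17))))*16)*(-161) = ((5/(24/17))*16)*(-161) = ((5*(17/24))*16)*(-161) = ((85/24)*16)*(-161) = (170/3)*(-161) = -27370/3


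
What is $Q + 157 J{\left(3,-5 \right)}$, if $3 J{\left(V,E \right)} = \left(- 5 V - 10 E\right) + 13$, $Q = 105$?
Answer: $2617$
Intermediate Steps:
$J{\left(V,E \right)} = \frac{13}{3} - \frac{10 E}{3} - \frac{5 V}{3}$ ($J{\left(V,E \right)} = \frac{\left(- 5 V - 10 E\right) + 13}{3} = \frac{\left(- 10 E - 5 V\right) + 13}{3} = \frac{13 - 10 E - 5 V}{3} = \frac{13}{3} - \frac{10 E}{3} - \frac{5 V}{3}$)
$Q + 157 J{\left(3,-5 \right)} = 105 + 157 \left(\frac{13}{3} - - \frac{50}{3} - 5\right) = 105 + 157 \left(\frac{13}{3} + \frac{50}{3} - 5\right) = 105 + 157 \cdot 16 = 105 + 2512 = 2617$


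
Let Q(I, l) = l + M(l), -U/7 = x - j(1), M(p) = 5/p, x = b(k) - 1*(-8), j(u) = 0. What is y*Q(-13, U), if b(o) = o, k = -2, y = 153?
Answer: -90219/14 ≈ -6444.2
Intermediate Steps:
x = 6 (x = -2 - 1*(-8) = -2 + 8 = 6)
U = -42 (U = -7*(6 - 1*0) = -7*(6 + 0) = -7*6 = -42)
Q(I, l) = l + 5/l
y*Q(-13, U) = 153*(-42 + 5/(-42)) = 153*(-42 + 5*(-1/42)) = 153*(-42 - 5/42) = 153*(-1769/42) = -90219/14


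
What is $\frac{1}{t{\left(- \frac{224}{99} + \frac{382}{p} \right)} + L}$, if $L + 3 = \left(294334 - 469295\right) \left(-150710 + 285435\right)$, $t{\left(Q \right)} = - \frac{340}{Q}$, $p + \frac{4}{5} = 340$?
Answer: $- \frac{95407}{2248897590252616} \approx -4.2424 \cdot 10^{-11}$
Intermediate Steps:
$p = \frac{1696}{5}$ ($p = - \frac{4}{5} + 340 = \frac{1696}{5} \approx 339.2$)
$L = -23571620728$ ($L = -3 + \left(294334 - 469295\right) \left(-150710 + 285435\right) = -3 - 23571620725 = -23571620728$)
$\frac{1}{t{\left(- \frac{224}{99} + \frac{382}{p} \right)} + L} = \frac{1}{- \frac{340}{- \frac{224}{99} + \frac{382}{\frac{1696}{5}}} - 23571620728} = \frac{1}{- \frac{340}{\left(-224\right) \frac{1}{99} + 382 \cdot \frac{5}{1696}} - 23571620728} = \frac{1}{- \frac{340}{- \frac{224}{99} + \frac{955}{848}} - 23571620728} = \frac{1}{- \frac{340}{- \frac{95407}{83952}} - 23571620728} = \frac{1}{\left(-340\right) \left(- \frac{83952}{95407}\right) - 23571620728} = \frac{1}{\frac{28543680}{95407} - 23571620728} = \frac{1}{- \frac{2248897590252616}{95407}} = - \frac{95407}{2248897590252616}$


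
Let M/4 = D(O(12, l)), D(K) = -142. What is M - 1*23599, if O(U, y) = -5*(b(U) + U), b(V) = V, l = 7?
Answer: -24167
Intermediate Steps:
O(U, y) = -10*U (O(U, y) = -5*(U + U) = -10*U)
M = -568 (M = 4*(-142) = -568)
M - 1*23599 = -568 - 1*23599 = -568 - 23599 = -24167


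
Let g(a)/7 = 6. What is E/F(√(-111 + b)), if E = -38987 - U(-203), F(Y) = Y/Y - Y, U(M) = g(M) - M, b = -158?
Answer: -19616/135 - 19616*I*√269/135 ≈ -145.3 - 2383.2*I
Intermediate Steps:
g(a) = 42 (g(a) = 7*6 = 42)
U(M) = 42 - M
F(Y) = 1 - Y
E = -39232 (E = -38987 - (42 - 1*(-203)) = -38987 - (42 + 203) = -38987 - 1*245 = -38987 - 245 = -39232)
E/F(√(-111 + b)) = -39232/(1 - √(-111 - 158)) = -39232/(1 - √(-269)) = -39232/(1 - I*√269)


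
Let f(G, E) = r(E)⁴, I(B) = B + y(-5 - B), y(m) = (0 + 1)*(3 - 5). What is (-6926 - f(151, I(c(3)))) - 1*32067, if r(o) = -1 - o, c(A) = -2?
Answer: -39074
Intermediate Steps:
y(m) = -2 (y(m) = 1*(-2) = -2)
I(B) = -2 + B (I(B) = B - 2 = -2 + B)
f(G, E) = (-1 - E)⁴
(-6926 - f(151, I(c(3)))) - 1*32067 = (-6926 - (1 + (-2 - 2))⁴) - 1*32067 = (-6926 - (1 - 4)⁴) - 32067 = (-6926 - 1*(-3)⁴) - 32067 = (-6926 - 1*81) - 32067 = (-6926 - 81) - 32067 = -7007 - 32067 = -39074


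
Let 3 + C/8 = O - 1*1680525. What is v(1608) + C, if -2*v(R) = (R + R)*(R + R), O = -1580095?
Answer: -31256312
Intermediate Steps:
v(R) = -2*R² (v(R) = -(R + R)*(R + R)/2 = -2*R*2*R/2 = -2*R²)
C = -26084984 (C = -24 + 8*(-1580095 - 1*1680525) = -24 + 8*(-1580095 - 1680525) = -24 + 8*(-3260620) = -24 - 26084960 = -26084984)
v(1608) + C = -2*1608² - 26084984 = -2*2585664 - 26084984 = -5171328 - 26084984 = -31256312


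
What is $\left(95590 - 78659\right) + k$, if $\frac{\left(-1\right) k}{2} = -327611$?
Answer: $672153$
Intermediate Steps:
$k = 655222$ ($k = \left(-2\right) \left(-327611\right) = 655222$)
$\left(95590 - 78659\right) + k = \left(95590 - 78659\right) + 655222 = 16931 + 655222 = 672153$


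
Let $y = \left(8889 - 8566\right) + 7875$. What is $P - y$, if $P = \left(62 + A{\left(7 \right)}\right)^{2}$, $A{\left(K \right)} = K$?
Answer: $-3437$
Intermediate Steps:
$y = 8198$ ($y = 323 + 7875 = 8198$)
$P = 4761$ ($P = \left(62 + 7\right)^{2} = 69^{2} = 4761$)
$P - y = 4761 - 8198 = -3437$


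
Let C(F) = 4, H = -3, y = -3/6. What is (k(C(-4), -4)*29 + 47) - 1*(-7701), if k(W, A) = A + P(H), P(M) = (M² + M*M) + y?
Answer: 16279/2 ≈ 8139.5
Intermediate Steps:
y = -½ (y = -3*⅙ = -½ ≈ -0.50000)
P(M) = -½ + 2*M² (P(M) = (M² + M*M) - ½ = (M² + M²) - ½ = 2*M² - ½ = -½ + 2*M²)
k(W, A) = 35/2 + A (k(W, A) = A + (-½ + 2*(-3)²) = A + (-½ + 2*9) = A + (-½ + 18) = A + 35/2 = 35/2 + A)
(k(C(-4), -4)*29 + 47) - 1*(-7701) = ((35/2 - 4)*29 + 47) - 1*(-7701) = ((27/2)*29 + 47) + 7701 = (783/2 + 47) + 7701 = 877/2 + 7701 = 16279/2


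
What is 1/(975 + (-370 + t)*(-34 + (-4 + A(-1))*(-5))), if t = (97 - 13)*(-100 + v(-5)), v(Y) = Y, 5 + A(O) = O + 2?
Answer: -1/54165 ≈ -1.8462e-5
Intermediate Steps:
A(O) = -3 + O (A(O) = -5 + (O + 2) = -5 + (2 + O) = -3 + O)
t = -8820 (t = (97 - 13)*(-100 - 5) = 84*(-105) = -8820)
1/(975 + (-370 + t)*(-34 + (-4 + A(-1))*(-5))) = 1/(975 + (-370 - 8820)*(-34 + (-4 + (-3 - 1))*(-5))) = 1/(975 - 9190*(-34 + (-4 - 4)*(-5))) = 1/(975 - 9190*(-34 - 8*(-5))) = 1/(975 - 9190*(-34 + 40)) = 1/(975 - 9190*6) = 1/(975 - 55140) = 1/(-54165) = -1/54165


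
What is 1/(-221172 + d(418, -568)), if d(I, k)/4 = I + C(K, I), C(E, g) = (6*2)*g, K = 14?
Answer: -1/199436 ≈ -5.0141e-6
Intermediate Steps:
C(E, g) = 12*g
d(I, k) = 52*I (d(I, k) = 4*(I + 12*I) = 4*(13*I) = 52*I)
1/(-221172 + d(418, -568)) = 1/(-221172 + 52*418) = 1/(-221172 + 21736) = 1/(-199436) = -1/199436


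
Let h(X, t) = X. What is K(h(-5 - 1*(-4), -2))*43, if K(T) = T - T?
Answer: 0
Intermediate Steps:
K(T) = 0
K(h(-5 - 1*(-4), -2))*43 = 0*43 = 0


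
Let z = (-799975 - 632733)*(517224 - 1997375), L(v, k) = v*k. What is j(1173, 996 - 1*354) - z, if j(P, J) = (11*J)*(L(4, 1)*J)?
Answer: -2120606043692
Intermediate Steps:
L(v, k) = k*v
z = 2120624178908 (z = -1432708*(-1480151) = 2120624178908)
j(P, J) = 44*J² (j(P, J) = (11*J)*((1*4)*J) = (11*J)*(4*J) = 44*J²)
j(1173, 996 - 1*354) - z = 44*(996 - 1*354)² - 1*2120624178908 = 44*(996 - 354)² - 2120624178908 = 44*642² - 2120624178908 = 44*412164 - 2120624178908 = 18135216 - 2120624178908 = -2120606043692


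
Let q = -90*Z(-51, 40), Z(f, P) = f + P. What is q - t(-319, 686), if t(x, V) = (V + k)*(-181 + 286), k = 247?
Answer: -96975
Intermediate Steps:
Z(f, P) = P + f
q = 990 (q = -90*(40 - 51) = -90*(-11) = 990)
t(x, V) = 25935 + 105*V (t(x, V) = (V + 247)*(-181 + 286) = (247 + V)*105 = 25935 + 105*V)
q - t(-319, 686) = 990 - (25935 + 105*686) = 990 - (25935 + 72030) = 990 - 1*97965 = 990 - 97965 = -96975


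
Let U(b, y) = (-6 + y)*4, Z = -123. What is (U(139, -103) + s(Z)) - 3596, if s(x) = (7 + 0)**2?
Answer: -3983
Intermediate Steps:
U(b, y) = -24 + 4*y
s(x) = 49 (s(x) = 7**2 = 49)
(U(139, -103) + s(Z)) - 3596 = ((-24 + 4*(-103)) + 49) - 3596 = ((-24 - 412) + 49) - 3596 = (-436 + 49) - 3596 = -387 - 3596 = -3983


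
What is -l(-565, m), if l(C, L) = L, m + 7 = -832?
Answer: 839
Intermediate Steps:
m = -839 (m = -7 - 832 = -839)
-l(-565, m) = -1*(-839) = 839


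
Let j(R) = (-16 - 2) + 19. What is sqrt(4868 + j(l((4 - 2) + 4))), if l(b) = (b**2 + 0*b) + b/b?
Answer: 3*sqrt(541) ≈ 69.778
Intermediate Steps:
l(b) = 1 + b**2 (l(b) = (b**2 + 0) + 1 = b**2 + 1 = 1 + b**2)
j(R) = 1 (j(R) = -18 + 19 = 1)
sqrt(4868 + j(l((4 - 2) + 4))) = sqrt(4868 + 1) = sqrt(4869) = 3*sqrt(541)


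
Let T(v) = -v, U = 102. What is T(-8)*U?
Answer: 816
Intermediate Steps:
T(-8)*U = -1*(-8)*102 = 8*102 = 816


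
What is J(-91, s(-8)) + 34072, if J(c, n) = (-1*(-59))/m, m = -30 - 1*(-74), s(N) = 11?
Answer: 1499227/44 ≈ 34073.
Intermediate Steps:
m = 44 (m = -30 + 74 = 44)
J(c, n) = 59/44 (J(c, n) = -1*(-59)/44 = 59*(1/44) = 59/44)
J(-91, s(-8)) + 34072 = 59/44 + 34072 = 1499227/44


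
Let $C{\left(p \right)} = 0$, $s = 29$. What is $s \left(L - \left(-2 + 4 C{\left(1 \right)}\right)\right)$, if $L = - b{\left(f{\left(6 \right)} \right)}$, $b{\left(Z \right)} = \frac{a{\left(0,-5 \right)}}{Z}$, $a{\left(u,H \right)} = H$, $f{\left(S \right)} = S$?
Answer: $\frac{493}{6} \approx 82.167$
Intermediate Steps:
$b{\left(Z \right)} = - \frac{5}{Z}$
$L = \frac{5}{6}$ ($L = - \frac{-5}{6} = \left(-1\right) \left(- \frac{5}{6}\right) = \frac{5}{6} \approx 0.83333$)
$s \left(L - \left(-2 + 4 C{\left(1 \right)}\right)\right) = 29 \left(\frac{5}{6} + \left(\left(-4\right) 0 + 2\right)\right) = 29 \left(\frac{5}{6} + \left(0 + 2\right)\right) = 29 \left(\frac{5}{6} + 2\right) = 29 \cdot \frac{17}{6} = \frac{493}{6}$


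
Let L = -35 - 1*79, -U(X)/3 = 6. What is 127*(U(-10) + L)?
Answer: -16764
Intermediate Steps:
U(X) = -18 (U(X) = -3*6 = -18)
L = -114 (L = -35 - 79 = -114)
127*(U(-10) + L) = 127*(-18 - 114) = 127*(-132) = -16764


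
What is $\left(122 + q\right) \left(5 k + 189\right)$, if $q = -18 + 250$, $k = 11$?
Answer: $86376$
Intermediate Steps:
$q = 232$
$\left(122 + q\right) \left(5 k + 189\right) = \left(122 + 232\right) \left(5 \cdot 11 + 189\right) = 354 \left(55 + 189\right) = 354 \cdot 244 = 86376$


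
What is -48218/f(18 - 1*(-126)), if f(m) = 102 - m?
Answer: 24109/21 ≈ 1148.0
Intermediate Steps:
-48218/f(18 - 1*(-126)) = -48218/(102 - (18 - 1*(-126))) = -48218/(102 - (18 + 126)) = -48218/(102 - 1*144) = -48218/(102 - 144) = -48218/(-42) = -48218*(-1/42) = 24109/21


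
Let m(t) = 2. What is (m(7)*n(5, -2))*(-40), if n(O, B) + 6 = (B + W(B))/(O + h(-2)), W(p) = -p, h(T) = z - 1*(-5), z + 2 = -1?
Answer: 480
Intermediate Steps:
z = -3 (z = -2 - 1 = -3)
h(T) = 2 (h(T) = -3 - 1*(-5) = -3 + 5 = 2)
n(O, B) = -6 (n(O, B) = -6 + (B - B)/(O + 2) = -6 + 0/(2 + O) = -6 + 0 = -6)
(m(7)*n(5, -2))*(-40) = (2*(-6))*(-40) = -12*(-40) = 480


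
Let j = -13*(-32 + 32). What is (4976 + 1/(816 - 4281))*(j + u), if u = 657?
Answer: 1258654247/385 ≈ 3.2692e+6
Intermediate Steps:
j = 0 (j = -13*0 = 0)
(4976 + 1/(816 - 4281))*(j + u) = (4976 + 1/(816 - 4281))*(0 + 657) = (4976 + 1/(-3465))*657 = (4976 - 1/3465)*657 = (17241839/3465)*657 = 1258654247/385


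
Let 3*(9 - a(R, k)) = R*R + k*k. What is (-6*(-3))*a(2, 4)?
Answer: 42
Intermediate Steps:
a(R, k) = 9 - R²/3 - k²/3 (a(R, k) = 9 - (R*R + k*k)/3 = 9 - (R² + k²)/3 = 9 + (-R²/3 - k²/3) = 9 - R²/3 - k²/3)
(-6*(-3))*a(2, 4) = (-6*(-3))*(9 - ⅓*2² - ⅓*4²) = 18*(9 - ⅓*4 - ⅓*16) = 18*(9 - 4/3 - 16/3) = 18*(7/3) = 42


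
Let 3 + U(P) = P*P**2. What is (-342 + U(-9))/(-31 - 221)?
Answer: 179/42 ≈ 4.2619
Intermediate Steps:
U(P) = -3 + P**3 (U(P) = -3 + P*P**2 = -3 + P**3)
(-342 + U(-9))/(-31 - 221) = (-342 + (-3 + (-9)**3))/(-31 - 221) = (-342 + (-3 - 729))/(-252) = (-342 - 732)*(-1/252) = -1074*(-1/252) = 179/42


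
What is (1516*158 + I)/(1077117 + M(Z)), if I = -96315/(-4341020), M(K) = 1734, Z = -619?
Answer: 207959186975/936662753604 ≈ 0.22202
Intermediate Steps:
I = 19263/868204 (I = -96315*(-1/4341020) = 19263/868204 ≈ 0.022187)
(1516*158 + I)/(1077117 + M(Z)) = (1516*158 + 19263/868204)/(1077117 + 1734) = (239528 + 19263/868204)/1078851 = (207959186975/868204)*(1/1078851) = 207959186975/936662753604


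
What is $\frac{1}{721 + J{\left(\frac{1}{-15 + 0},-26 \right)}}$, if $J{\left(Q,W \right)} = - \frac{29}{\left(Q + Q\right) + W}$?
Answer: $\frac{392}{283067} \approx 0.0013848$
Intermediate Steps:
$J{\left(Q,W \right)} = - \frac{29}{W + 2 Q}$ ($J{\left(Q,W \right)} = - \frac{29}{2 Q + W} = - \frac{29}{W + 2 Q}$)
$\frac{1}{721 + J{\left(\frac{1}{-15 + 0},-26 \right)}} = \frac{1}{721 - \frac{29}{-26 + \frac{2}{-15 + 0}}} = \frac{1}{721 - \frac{29}{-26 + \frac{2}{-15}}} = \frac{1}{721 - \frac{29}{-26 + 2 \left(- \frac{1}{15}\right)}} = \frac{1}{721 - \frac{29}{-26 - \frac{2}{15}}} = \frac{1}{721 - \frac{29}{- \frac{392}{15}}} = \frac{1}{721 - - \frac{435}{392}} = \frac{1}{721 + \frac{435}{392}} = \frac{1}{\frac{283067}{392}} = \frac{392}{283067}$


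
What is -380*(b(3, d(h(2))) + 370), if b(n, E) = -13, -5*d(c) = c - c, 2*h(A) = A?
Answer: -135660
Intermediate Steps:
h(A) = A/2
d(c) = 0 (d(c) = -(c - c)/5 = -⅕*0 = 0)
-380*(b(3, d(h(2))) + 370) = -380*(-13 + 370) = -380*357 = -135660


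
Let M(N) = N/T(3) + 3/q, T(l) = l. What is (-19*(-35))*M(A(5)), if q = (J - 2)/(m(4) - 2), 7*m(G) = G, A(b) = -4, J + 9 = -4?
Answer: -2090/3 ≈ -696.67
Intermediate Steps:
J = -13 (J = -9 - 4 = -13)
m(G) = G/7
q = 21/2 (q = (-13 - 2)/((⅐)*4 - 2) = -15/(4/7 - 2) = -15/(-10/7) = -15*(-7/10) = 21/2 ≈ 10.500)
M(N) = 2/7 + N/3 (M(N) = N/3 + 3/(21/2) = N*(⅓) + 3*(2/21) = N/3 + 2/7 = 2/7 + N/3)
(-19*(-35))*M(A(5)) = (-19*(-35))*(2/7 + (⅓)*(-4)) = 665*(2/7 - 4/3) = 665*(-22/21) = -2090/3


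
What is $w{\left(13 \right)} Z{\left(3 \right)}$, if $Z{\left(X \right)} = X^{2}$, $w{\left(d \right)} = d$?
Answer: $117$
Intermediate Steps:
$w{\left(13 \right)} Z{\left(3 \right)} = 13 \cdot 3^{2} = 13 \cdot 9 = 117$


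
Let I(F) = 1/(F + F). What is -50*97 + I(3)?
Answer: -29099/6 ≈ -4849.8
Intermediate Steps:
I(F) = 1/(2*F)
-50*97 + I(3) = -50*97 + (½)/3 = -4850 + (½)*(⅓) = -4850 + ⅙ = -29099/6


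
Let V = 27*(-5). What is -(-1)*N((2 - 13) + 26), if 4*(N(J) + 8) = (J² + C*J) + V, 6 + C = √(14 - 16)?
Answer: -8 + 15*I*√2/4 ≈ -8.0 + 5.3033*I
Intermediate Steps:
C = -6 + I*√2 (C = -6 + √(14 - 16) = -6 + √(-2) = -6 + I*√2 ≈ -6.0 + 1.4142*I)
V = -135
N(J) = -167/4 + J²/4 + J*(-6 + I*√2)/4 (N(J) = -8 + ((J² + (-6 + I*√2)*J) - 135)/4 = -8 + ((J² + J*(-6 + I*√2)) - 135)/4 = -8 + (-135 + J² + J*(-6 + I*√2))/4 = -8 + (-135/4 + J²/4 + J*(-6 + I*√2)/4) = -167/4 + J²/4 + J*(-6 + I*√2)/4)
-(-1)*N((2 - 13) + 26) = -(-1)*(-167/4 + ((2 - 13) + 26)²/4 - ((2 - 13) + 26)*(6 - I*√2)/4) = -(-1)*(-167/4 + (-11 + 26)²/4 - (-11 + 26)*(6 - I*√2)/4) = -(-1)*(-167/4 + (¼)*15² - ¼*15*(6 - I*√2)) = -(-1)*(-167/4 + (¼)*225 + (-45/2 + 15*I*√2/4)) = -(-1)*(-167/4 + 225/4 + (-45/2 + 15*I*√2/4)) = -(-1)*(-8 + 15*I*√2/4) = -(8 - 15*I*√2/4) = -8 + 15*I*√2/4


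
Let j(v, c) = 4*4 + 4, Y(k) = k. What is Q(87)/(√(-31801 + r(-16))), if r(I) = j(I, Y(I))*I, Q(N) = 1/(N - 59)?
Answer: -I*√3569/299796 ≈ -0.00019927*I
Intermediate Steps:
j(v, c) = 20 (j(v, c) = 16 + 4 = 20)
Q(N) = 1/(-59 + N)
r(I) = 20*I
Q(87)/(√(-31801 + r(-16))) = 1/((-59 + 87)*(√(-31801 + 20*(-16)))) = 1/(28*(√(-31801 - 320))) = 1/(28*(√(-32121))) = 1/(28*((3*I*√3569))) = (-I*√3569/10707)/28 = -I*√3569/299796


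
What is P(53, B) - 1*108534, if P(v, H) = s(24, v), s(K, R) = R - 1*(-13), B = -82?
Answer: -108468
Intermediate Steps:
s(K, R) = 13 + R (s(K, R) = R + 13 = 13 + R)
P(v, H) = 13 + v
P(53, B) - 1*108534 = (13 + 53) - 1*108534 = 66 - 108534 = -108468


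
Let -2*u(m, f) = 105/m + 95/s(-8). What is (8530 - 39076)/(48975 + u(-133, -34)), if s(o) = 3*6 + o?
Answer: -2321496/3721769 ≈ -0.62376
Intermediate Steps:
s(o) = 18 + o
u(m, f) = -19/4 - 105/(2*m) (u(m, f) = -(105/m + 95/(18 - 8))/2 = -(105/m + 95/10)/2 = -(105/m + 95*(1/10))/2 = -(105/m + 19/2)/2 = -(19/2 + 105/m)/2 = -19/4 - 105/(2*m))
(8530 - 39076)/(48975 + u(-133, -34)) = (8530 - 39076)/(48975 + (1/4)*(-210 - 19*(-133))/(-133)) = -30546/(48975 + (1/4)*(-1/133)*(-210 + 2527)) = -30546/(48975 + (1/4)*(-1/133)*2317) = -30546/(48975 - 331/76) = -30546/3721769/76 = -30546*76/3721769 = -2321496/3721769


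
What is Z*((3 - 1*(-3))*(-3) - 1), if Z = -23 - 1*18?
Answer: 779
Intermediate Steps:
Z = -41 (Z = -23 - 18 = -41)
Z*((3 - 1*(-3))*(-3) - 1) = -41*((3 - 1*(-3))*(-3) - 1) = -41*((3 + 3)*(-3) - 1) = -41*(6*(-3) - 1) = -41*(-18 - 1) = -41*(-19) = 779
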